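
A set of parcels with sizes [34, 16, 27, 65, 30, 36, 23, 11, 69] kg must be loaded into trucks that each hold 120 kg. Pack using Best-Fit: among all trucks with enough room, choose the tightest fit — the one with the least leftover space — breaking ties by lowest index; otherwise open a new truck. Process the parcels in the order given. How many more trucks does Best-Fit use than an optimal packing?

0

Best-Fit: [34,16,27,30,11] [65,36] [23,69] → 3 trucks.
Total size 311 kg; any packing needs at least ⌈311/120⌉ = 3 trucks.
So 3 is already optimal.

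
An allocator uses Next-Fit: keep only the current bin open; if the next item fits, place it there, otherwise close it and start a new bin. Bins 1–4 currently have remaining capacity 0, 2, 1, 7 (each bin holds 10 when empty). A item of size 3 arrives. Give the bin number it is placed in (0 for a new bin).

Next-Fit only looks at bin 4, which has 7 free.
3 fits there.

4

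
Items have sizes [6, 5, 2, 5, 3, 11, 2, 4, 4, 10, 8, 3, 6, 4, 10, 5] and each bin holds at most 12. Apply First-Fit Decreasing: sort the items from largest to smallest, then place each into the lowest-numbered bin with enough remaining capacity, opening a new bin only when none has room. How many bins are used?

Sorted descending: 11, 10, 10, 8, 6, 6, 5, 5, 5, 4, 4, 4, 3, 3, 2, 2.
Put 11 in bin 1; 1 remain.
Put 10 in bin 2; 2 remain.
Put 10 in bin 3; 2 remain.
Put 8 in bin 4; 4 remain.
Put 6 in bin 5; 6 remain.
Put 6 in bin 5; 0 remain.
Put 5 in bin 6; 7 remain.
Put 5 in bin 6; 2 remain.
Put 5 in bin 7; 7 remain.
Put 4 in bin 4; 0 remain.
Put 4 in bin 7; 3 remain.
Put 4 in bin 8; 8 remain.
Put 3 in bin 7; 0 remain.
Put 3 in bin 8; 5 remain.
Put 2 in bin 2; 0 remain.
Put 2 in bin 3; 0 remain.
Final bins: [11] [10,2] [10,2] [8,4] [6,6] [5,5] [5,4,3] [4,3].

8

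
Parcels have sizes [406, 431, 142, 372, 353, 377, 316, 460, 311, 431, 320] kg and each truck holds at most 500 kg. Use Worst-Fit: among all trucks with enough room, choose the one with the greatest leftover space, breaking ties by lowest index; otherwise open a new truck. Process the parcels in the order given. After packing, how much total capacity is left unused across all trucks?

1081

truck 1: place 406 kg, 94 kg left
truck 2: place 431 kg, 69 kg left
truck 3: place 142 kg, 358 kg left
truck 4: place 372 kg, 128 kg left
truck 3: place 353 kg, 5 kg left
truck 5: place 377 kg, 123 kg left
truck 6: place 316 kg, 184 kg left
truck 7: place 460 kg, 40 kg left
truck 8: place 311 kg, 189 kg left
truck 9: place 431 kg, 69 kg left
truck 10: place 320 kg, 180 kg left
10 trucks × 500 kg = 5000 kg; used 3919 kg; unused 1081 kg.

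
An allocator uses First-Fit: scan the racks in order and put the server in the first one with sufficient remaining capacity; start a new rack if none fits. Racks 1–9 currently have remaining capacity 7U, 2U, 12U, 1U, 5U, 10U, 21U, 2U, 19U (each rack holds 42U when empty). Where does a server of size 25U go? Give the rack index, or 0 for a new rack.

0

No rack has ≥ 25U free, so a new rack is opened.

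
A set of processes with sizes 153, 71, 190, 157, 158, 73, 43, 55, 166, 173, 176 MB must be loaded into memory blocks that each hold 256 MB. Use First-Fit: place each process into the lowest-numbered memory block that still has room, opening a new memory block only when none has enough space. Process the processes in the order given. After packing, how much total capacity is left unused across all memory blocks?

Put 153 MB in memory block 1; 103 MB remain.
Put 71 MB in memory block 1; 32 MB remain.
Put 190 MB in memory block 2; 66 MB remain.
Put 157 MB in memory block 3; 99 MB remain.
Put 158 MB in memory block 4; 98 MB remain.
Put 73 MB in memory block 3; 26 MB remain.
Put 43 MB in memory block 2; 23 MB remain.
Put 55 MB in memory block 4; 43 MB remain.
Put 166 MB in memory block 5; 90 MB remain.
Put 173 MB in memory block 6; 83 MB remain.
Put 176 MB in memory block 7; 80 MB remain.
7 memory blocks × 256 MB = 1792 MB; used 1415 MB; unused 377 MB.

377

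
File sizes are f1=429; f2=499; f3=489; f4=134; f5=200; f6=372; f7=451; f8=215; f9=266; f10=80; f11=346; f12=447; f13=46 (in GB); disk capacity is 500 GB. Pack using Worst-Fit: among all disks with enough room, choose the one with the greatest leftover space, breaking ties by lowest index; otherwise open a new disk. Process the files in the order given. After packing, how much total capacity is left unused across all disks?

f1 (429 GB) → disk 1 (remaining 71 GB)
f2 (499 GB) → disk 2 (remaining 1 GB)
f3 (489 GB) → disk 3 (remaining 11 GB)
f4 (134 GB) → disk 4 (remaining 366 GB)
f5 (200 GB) → disk 4 (remaining 166 GB)
f6 (372 GB) → disk 5 (remaining 128 GB)
f7 (451 GB) → disk 6 (remaining 49 GB)
f8 (215 GB) → disk 7 (remaining 285 GB)
f9 (266 GB) → disk 7 (remaining 19 GB)
f10 (80 GB) → disk 4 (remaining 86 GB)
f11 (346 GB) → disk 8 (remaining 154 GB)
f12 (447 GB) → disk 9 (remaining 53 GB)
f13 (46 GB) → disk 8 (remaining 108 GB)
9 disks × 500 GB = 4500 GB; used 3974 GB; unused 526 GB.

526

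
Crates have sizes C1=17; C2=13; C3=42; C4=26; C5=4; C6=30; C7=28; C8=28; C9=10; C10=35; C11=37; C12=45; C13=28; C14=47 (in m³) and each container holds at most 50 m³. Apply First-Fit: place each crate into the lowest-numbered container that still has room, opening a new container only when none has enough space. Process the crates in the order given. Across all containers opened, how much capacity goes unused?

160

C1 (17 m³) → container 1 (remaining 33 m³)
C2 (13 m³) → container 1 (remaining 20 m³)
C3 (42 m³) → container 2 (remaining 8 m³)
C4 (26 m³) → container 3 (remaining 24 m³)
C5 (4 m³) → container 1 (remaining 16 m³)
C6 (30 m³) → container 4 (remaining 20 m³)
C7 (28 m³) → container 5 (remaining 22 m³)
C8 (28 m³) → container 6 (remaining 22 m³)
C9 (10 m³) → container 1 (remaining 6 m³)
C10 (35 m³) → container 7 (remaining 15 m³)
C11 (37 m³) → container 8 (remaining 13 m³)
C12 (45 m³) → container 9 (remaining 5 m³)
C13 (28 m³) → container 10 (remaining 22 m³)
C14 (47 m³) → container 11 (remaining 3 m³)
11 containers × 50 m³ = 550 m³; used 390 m³; unused 160 m³.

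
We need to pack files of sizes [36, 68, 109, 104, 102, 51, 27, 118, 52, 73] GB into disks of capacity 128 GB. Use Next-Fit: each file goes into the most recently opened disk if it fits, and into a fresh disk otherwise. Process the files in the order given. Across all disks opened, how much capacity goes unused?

156

Put 36 GB in disk 1; 92 GB remain.
Put 68 GB in disk 1; 24 GB remain.
Put 109 GB in disk 2; 19 GB remain.
Put 104 GB in disk 3; 24 GB remain.
Put 102 GB in disk 4; 26 GB remain.
Put 51 GB in disk 5; 77 GB remain.
Put 27 GB in disk 5; 50 GB remain.
Put 118 GB in disk 6; 10 GB remain.
Put 52 GB in disk 7; 76 GB remain.
Put 73 GB in disk 7; 3 GB remain.
7 disks × 128 GB = 896 GB; used 740 GB; unused 156 GB.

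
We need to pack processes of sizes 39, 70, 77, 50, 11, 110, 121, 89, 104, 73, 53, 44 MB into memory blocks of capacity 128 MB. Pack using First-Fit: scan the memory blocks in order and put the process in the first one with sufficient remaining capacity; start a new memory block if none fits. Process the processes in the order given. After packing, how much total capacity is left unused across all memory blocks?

183

memory block 1: place 39 MB, 89 MB left
memory block 1: place 70 MB, 19 MB left
memory block 2: place 77 MB, 51 MB left
memory block 2: place 50 MB, 1 MB left
memory block 1: place 11 MB, 8 MB left
memory block 3: place 110 MB, 18 MB left
memory block 4: place 121 MB, 7 MB left
memory block 5: place 89 MB, 39 MB left
memory block 6: place 104 MB, 24 MB left
memory block 7: place 73 MB, 55 MB left
memory block 7: place 53 MB, 2 MB left
memory block 8: place 44 MB, 84 MB left
8 memory blocks × 128 MB = 1024 MB; used 841 MB; unused 183 MB.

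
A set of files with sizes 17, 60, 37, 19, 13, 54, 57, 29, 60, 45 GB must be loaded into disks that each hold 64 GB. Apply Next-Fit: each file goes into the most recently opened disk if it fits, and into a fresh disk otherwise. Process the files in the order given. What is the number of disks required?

9

disk 1: place 17 GB, 47 GB left
disk 2: place 60 GB, 4 GB left
disk 3: place 37 GB, 27 GB left
disk 3: place 19 GB, 8 GB left
disk 4: place 13 GB, 51 GB left
disk 5: place 54 GB, 10 GB left
disk 6: place 57 GB, 7 GB left
disk 7: place 29 GB, 35 GB left
disk 8: place 60 GB, 4 GB left
disk 9: place 45 GB, 19 GB left
Final disks: [17] [60] [37,19] [13] [54] [57] [29] [60] [45].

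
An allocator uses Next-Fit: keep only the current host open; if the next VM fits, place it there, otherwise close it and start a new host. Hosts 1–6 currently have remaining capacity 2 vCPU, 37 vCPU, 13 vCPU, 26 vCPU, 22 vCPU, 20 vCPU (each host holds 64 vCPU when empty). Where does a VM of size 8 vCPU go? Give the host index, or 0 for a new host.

6

Next-Fit only looks at host 6, which has 20 vCPU free.
8 vCPU fits there.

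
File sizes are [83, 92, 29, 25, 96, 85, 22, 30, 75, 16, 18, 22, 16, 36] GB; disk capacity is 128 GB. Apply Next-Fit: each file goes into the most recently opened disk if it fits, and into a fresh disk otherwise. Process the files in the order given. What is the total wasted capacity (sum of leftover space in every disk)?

disk 1: place 83 GB, 45 GB left
disk 2: place 92 GB, 36 GB left
disk 2: place 29 GB, 7 GB left
disk 3: place 25 GB, 103 GB left
disk 3: place 96 GB, 7 GB left
disk 4: place 85 GB, 43 GB left
disk 4: place 22 GB, 21 GB left
disk 5: place 30 GB, 98 GB left
disk 5: place 75 GB, 23 GB left
disk 5: place 16 GB, 7 GB left
disk 6: place 18 GB, 110 GB left
disk 6: place 22 GB, 88 GB left
disk 6: place 16 GB, 72 GB left
disk 6: place 36 GB, 36 GB left
6 disks × 128 GB = 768 GB; used 645 GB; unused 123 GB.

123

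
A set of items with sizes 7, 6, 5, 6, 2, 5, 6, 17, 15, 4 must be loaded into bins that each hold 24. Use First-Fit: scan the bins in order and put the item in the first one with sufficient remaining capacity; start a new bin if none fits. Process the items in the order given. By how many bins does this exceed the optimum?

First-Fit: [7,6,5,6] [2,5,6,4] [17] [15] → 4 bins.
Total size 73; any packing needs at least ⌈73/24⌉ = 4 bins.
So 4 is already optimal.

0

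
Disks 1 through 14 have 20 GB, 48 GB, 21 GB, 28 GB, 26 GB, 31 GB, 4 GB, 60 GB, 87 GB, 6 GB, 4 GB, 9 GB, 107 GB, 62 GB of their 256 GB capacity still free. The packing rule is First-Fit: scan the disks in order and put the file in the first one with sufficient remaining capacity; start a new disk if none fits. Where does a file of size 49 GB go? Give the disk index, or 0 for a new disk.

Disks with room: disk 8 (60 GB), disk 9 (87 GB), disk 13 (107 GB), disk 14 (62 GB).
The first with room is disk 8.

8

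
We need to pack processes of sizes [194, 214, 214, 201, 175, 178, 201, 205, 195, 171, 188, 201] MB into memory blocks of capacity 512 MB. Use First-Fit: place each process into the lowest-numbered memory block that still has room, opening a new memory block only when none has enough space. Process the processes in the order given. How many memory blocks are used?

194 MB → memory block 1 (remaining 318 MB)
214 MB → memory block 1 (remaining 104 MB)
214 MB → memory block 2 (remaining 298 MB)
201 MB → memory block 2 (remaining 97 MB)
175 MB → memory block 3 (remaining 337 MB)
178 MB → memory block 3 (remaining 159 MB)
201 MB → memory block 4 (remaining 311 MB)
205 MB → memory block 4 (remaining 106 MB)
195 MB → memory block 5 (remaining 317 MB)
171 MB → memory block 5 (remaining 146 MB)
188 MB → memory block 6 (remaining 324 MB)
201 MB → memory block 6 (remaining 123 MB)
Final memory blocks: [194,214] [214,201] [175,178] [201,205] [195,171] [188,201].

6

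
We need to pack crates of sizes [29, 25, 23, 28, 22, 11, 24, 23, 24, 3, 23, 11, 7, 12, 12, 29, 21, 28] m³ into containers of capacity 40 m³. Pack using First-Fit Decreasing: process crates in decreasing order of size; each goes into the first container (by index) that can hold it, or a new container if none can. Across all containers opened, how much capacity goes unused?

125

Sorted descending: 29, 29, 28, 28, 25, 24, 24, 23, 23, 23, 22, 21, 12, 12, 11, 11, 7, 3.
container 1: place 29 m³, 11 m³ left
container 2: place 29 m³, 11 m³ left
container 3: place 28 m³, 12 m³ left
container 4: place 28 m³, 12 m³ left
container 5: place 25 m³, 15 m³ left
container 6: place 24 m³, 16 m³ left
container 7: place 24 m³, 16 m³ left
container 8: place 23 m³, 17 m³ left
container 9: place 23 m³, 17 m³ left
container 10: place 23 m³, 17 m³ left
container 11: place 22 m³, 18 m³ left
container 12: place 21 m³, 19 m³ left
container 3: place 12 m³, 0 m³ left
container 4: place 12 m³, 0 m³ left
container 1: place 11 m³, 0 m³ left
container 2: place 11 m³, 0 m³ left
container 5: place 7 m³, 8 m³ left
container 5: place 3 m³, 5 m³ left
12 containers × 40 m³ = 480 m³; used 355 m³; unused 125 m³.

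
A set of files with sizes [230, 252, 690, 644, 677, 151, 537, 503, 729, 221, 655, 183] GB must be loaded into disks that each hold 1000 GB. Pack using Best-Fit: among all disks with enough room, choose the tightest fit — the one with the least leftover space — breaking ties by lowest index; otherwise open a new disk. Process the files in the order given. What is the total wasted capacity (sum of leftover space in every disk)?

1528

disk 1: place 230 GB, 770 GB left
disk 1: place 252 GB, 518 GB left
disk 2: place 690 GB, 310 GB left
disk 3: place 644 GB, 356 GB left
disk 4: place 677 GB, 323 GB left
disk 2: place 151 GB, 159 GB left
disk 5: place 537 GB, 463 GB left
disk 1: place 503 GB, 15 GB left
disk 6: place 729 GB, 271 GB left
disk 6: place 221 GB, 50 GB left
disk 7: place 655 GB, 345 GB left
disk 4: place 183 GB, 140 GB left
7 disks × 1000 GB = 7000 GB; used 5472 GB; unused 1528 GB.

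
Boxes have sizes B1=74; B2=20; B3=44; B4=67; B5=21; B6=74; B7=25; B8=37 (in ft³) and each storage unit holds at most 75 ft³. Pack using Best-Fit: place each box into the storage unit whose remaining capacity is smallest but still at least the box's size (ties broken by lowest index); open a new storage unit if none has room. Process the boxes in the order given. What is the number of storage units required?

Put B1 (74 ft³) in storage unit 1; 1 ft³ remain.
Put B2 (20 ft³) in storage unit 2; 55 ft³ remain.
Put B3 (44 ft³) in storage unit 2; 11 ft³ remain.
Put B4 (67 ft³) in storage unit 3; 8 ft³ remain.
Put B5 (21 ft³) in storage unit 4; 54 ft³ remain.
Put B6 (74 ft³) in storage unit 5; 1 ft³ remain.
Put B7 (25 ft³) in storage unit 4; 29 ft³ remain.
Put B8 (37 ft³) in storage unit 6; 38 ft³ remain.
Final storage units: [74] [20,44] [67] [21,25] [74] [37].

6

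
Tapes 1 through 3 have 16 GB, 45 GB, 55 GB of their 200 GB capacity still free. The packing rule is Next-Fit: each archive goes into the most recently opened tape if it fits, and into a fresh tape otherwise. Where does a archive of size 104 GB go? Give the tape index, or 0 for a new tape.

Next-Fit only looks at tape 3, which has 55 GB free.
104 GB does not fit, so a new tape is opened.

0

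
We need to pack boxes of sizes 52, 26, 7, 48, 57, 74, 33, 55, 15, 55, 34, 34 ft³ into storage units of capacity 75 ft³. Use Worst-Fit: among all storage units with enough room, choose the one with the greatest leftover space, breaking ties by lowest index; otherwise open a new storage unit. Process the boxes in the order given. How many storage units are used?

8 storage units

52 ft³ → storage unit 1 (remaining 23 ft³)
26 ft³ → storage unit 2 (remaining 49 ft³)
7 ft³ → storage unit 2 (remaining 42 ft³)
48 ft³ → storage unit 3 (remaining 27 ft³)
57 ft³ → storage unit 4 (remaining 18 ft³)
74 ft³ → storage unit 5 (remaining 1 ft³)
33 ft³ → storage unit 2 (remaining 9 ft³)
55 ft³ → storage unit 6 (remaining 20 ft³)
15 ft³ → storage unit 3 (remaining 12 ft³)
55 ft³ → storage unit 7 (remaining 20 ft³)
34 ft³ → storage unit 8 (remaining 41 ft³)
34 ft³ → storage unit 8 (remaining 7 ft³)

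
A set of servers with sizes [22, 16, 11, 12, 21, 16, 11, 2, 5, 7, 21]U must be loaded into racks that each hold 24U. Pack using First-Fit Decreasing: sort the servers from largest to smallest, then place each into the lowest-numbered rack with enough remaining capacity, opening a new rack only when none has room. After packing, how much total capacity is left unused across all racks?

24

Sorted descending: 22, 21, 21, 16, 16, 12, 11, 11, 7, 5, 2.
rack 1: place 22U, 2U left
rack 2: place 21U, 3U left
rack 3: place 21U, 3U left
rack 4: place 16U, 8U left
rack 5: place 16U, 8U left
rack 6: place 12U, 12U left
rack 6: place 11U, 1U left
rack 7: place 11U, 13U left
rack 4: place 7U, 1U left
rack 5: place 5U, 3U left
rack 1: place 2U, 0U left
7 racks × 24U = 168U; used 144U; unused 24U.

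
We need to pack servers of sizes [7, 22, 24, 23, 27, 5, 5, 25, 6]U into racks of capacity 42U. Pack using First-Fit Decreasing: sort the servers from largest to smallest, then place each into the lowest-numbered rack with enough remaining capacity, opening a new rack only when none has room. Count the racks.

Sorted descending: 27, 25, 24, 23, 22, 7, 6, 5, 5.
27U → rack 1 (remaining 15U)
25U → rack 2 (remaining 17U)
24U → rack 3 (remaining 18U)
23U → rack 4 (remaining 19U)
22U → rack 5 (remaining 20U)
7U → rack 1 (remaining 8U)
6U → rack 1 (remaining 2U)
5U → rack 2 (remaining 12U)
5U → rack 2 (remaining 7U)
Final racks: [27,7,6] [25,5,5] [24] [23] [22].

5 racks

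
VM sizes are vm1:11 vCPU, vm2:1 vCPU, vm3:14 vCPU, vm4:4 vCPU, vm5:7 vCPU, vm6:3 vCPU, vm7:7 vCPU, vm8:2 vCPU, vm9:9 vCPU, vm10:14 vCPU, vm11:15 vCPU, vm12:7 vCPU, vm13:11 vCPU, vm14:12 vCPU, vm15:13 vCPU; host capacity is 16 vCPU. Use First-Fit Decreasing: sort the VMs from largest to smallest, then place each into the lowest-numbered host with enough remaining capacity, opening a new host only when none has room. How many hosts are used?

9

Sorted descending: 15, 14, 14, 13, 12, 11, 11, 9, 7, 7, 7, 4, 3, 2, 1.
Put 15 vCPU in host 1; 1 vCPU remain.
Put 14 vCPU in host 2; 2 vCPU remain.
Put 14 vCPU in host 3; 2 vCPU remain.
Put 13 vCPU in host 4; 3 vCPU remain.
Put 12 vCPU in host 5; 4 vCPU remain.
Put 11 vCPU in host 6; 5 vCPU remain.
Put 11 vCPU in host 7; 5 vCPU remain.
Put 9 vCPU in host 8; 7 vCPU remain.
Put 7 vCPU in host 8; 0 vCPU remain.
Put 7 vCPU in host 9; 9 vCPU remain.
Put 7 vCPU in host 9; 2 vCPU remain.
Put 4 vCPU in host 5; 0 vCPU remain.
Put 3 vCPU in host 4; 0 vCPU remain.
Put 2 vCPU in host 2; 0 vCPU remain.
Put 1 vCPU in host 1; 0 vCPU remain.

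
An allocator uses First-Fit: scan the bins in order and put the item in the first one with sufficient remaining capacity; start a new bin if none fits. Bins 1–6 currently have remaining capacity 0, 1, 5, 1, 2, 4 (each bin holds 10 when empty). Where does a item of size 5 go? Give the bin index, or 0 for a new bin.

3

Bins with room: bin 3 (5).
The first with room is bin 3.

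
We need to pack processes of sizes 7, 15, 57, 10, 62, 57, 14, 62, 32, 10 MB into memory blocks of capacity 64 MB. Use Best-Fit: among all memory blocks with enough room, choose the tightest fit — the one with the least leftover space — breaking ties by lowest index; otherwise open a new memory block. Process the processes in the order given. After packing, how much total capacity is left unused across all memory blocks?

58

7 MB → memory block 1 (remaining 57 MB)
15 MB → memory block 1 (remaining 42 MB)
57 MB → memory block 2 (remaining 7 MB)
10 MB → memory block 1 (remaining 32 MB)
62 MB → memory block 3 (remaining 2 MB)
57 MB → memory block 4 (remaining 7 MB)
14 MB → memory block 1 (remaining 18 MB)
62 MB → memory block 5 (remaining 2 MB)
32 MB → memory block 6 (remaining 32 MB)
10 MB → memory block 1 (remaining 8 MB)
6 memory blocks × 64 MB = 384 MB; used 326 MB; unused 58 MB.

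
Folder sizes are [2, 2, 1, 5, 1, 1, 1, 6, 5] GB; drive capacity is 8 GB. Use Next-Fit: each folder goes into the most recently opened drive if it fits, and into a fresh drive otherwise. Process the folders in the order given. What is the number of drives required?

4 drives

drive 1: place 2 GB, 6 GB left
drive 1: place 2 GB, 4 GB left
drive 1: place 1 GB, 3 GB left
drive 2: place 5 GB, 3 GB left
drive 2: place 1 GB, 2 GB left
drive 2: place 1 GB, 1 GB left
drive 2: place 1 GB, 0 GB left
drive 3: place 6 GB, 2 GB left
drive 4: place 5 GB, 3 GB left
Final drives: [2,2,1] [5,1,1,1] [6] [5].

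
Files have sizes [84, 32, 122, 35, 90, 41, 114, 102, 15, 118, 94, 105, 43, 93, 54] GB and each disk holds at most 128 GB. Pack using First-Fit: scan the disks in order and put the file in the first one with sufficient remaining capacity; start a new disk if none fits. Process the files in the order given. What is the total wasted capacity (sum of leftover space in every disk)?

266

disk 1: place 84 GB, 44 GB left
disk 1: place 32 GB, 12 GB left
disk 2: place 122 GB, 6 GB left
disk 3: place 35 GB, 93 GB left
disk 3: place 90 GB, 3 GB left
disk 4: place 41 GB, 87 GB left
disk 5: place 114 GB, 14 GB left
disk 6: place 102 GB, 26 GB left
disk 4: place 15 GB, 72 GB left
disk 7: place 118 GB, 10 GB left
disk 8: place 94 GB, 34 GB left
disk 9: place 105 GB, 23 GB left
disk 4: place 43 GB, 29 GB left
disk 10: place 93 GB, 35 GB left
disk 11: place 54 GB, 74 GB left
11 disks × 128 GB = 1408 GB; used 1142 GB; unused 266 GB.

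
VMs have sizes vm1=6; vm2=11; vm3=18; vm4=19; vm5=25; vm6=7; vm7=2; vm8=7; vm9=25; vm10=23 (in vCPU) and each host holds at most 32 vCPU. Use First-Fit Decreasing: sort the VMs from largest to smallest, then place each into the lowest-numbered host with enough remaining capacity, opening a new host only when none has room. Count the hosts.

Sorted descending: 25, 25, 23, 19, 18, 11, 7, 7, 6, 2.
Put 25 vCPU in host 1; 7 vCPU remain.
Put 25 vCPU in host 2; 7 vCPU remain.
Put 23 vCPU in host 3; 9 vCPU remain.
Put 19 vCPU in host 4; 13 vCPU remain.
Put 18 vCPU in host 5; 14 vCPU remain.
Put 11 vCPU in host 4; 2 vCPU remain.
Put 7 vCPU in host 1; 0 vCPU remain.
Put 7 vCPU in host 2; 0 vCPU remain.
Put 6 vCPU in host 3; 3 vCPU remain.
Put 2 vCPU in host 3; 1 vCPU remain.

5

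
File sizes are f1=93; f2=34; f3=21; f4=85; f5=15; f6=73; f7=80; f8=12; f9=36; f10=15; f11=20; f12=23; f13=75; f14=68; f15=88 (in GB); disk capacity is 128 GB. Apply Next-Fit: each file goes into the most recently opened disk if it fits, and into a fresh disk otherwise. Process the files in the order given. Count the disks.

8

disk 1: place f1 (93 GB), 35 GB left
disk 1: place f2 (34 GB), 1 GB left
disk 2: place f3 (21 GB), 107 GB left
disk 2: place f4 (85 GB), 22 GB left
disk 2: place f5 (15 GB), 7 GB left
disk 3: place f6 (73 GB), 55 GB left
disk 4: place f7 (80 GB), 48 GB left
disk 4: place f8 (12 GB), 36 GB left
disk 4: place f9 (36 GB), 0 GB left
disk 5: place f10 (15 GB), 113 GB left
disk 5: place f11 (20 GB), 93 GB left
disk 5: place f12 (23 GB), 70 GB left
disk 6: place f13 (75 GB), 53 GB left
disk 7: place f14 (68 GB), 60 GB left
disk 8: place f15 (88 GB), 40 GB left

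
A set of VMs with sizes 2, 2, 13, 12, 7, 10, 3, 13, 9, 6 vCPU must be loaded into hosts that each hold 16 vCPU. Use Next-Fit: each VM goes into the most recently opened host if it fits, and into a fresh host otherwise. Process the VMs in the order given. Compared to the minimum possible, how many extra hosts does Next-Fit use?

Next-Fit: [2,2] [13] [12] [7] [10,3] [13] [9,6] → 7 hosts.
Total size 77 vCPU; any packing needs at least ⌈77/16⌉ = 5 hosts.
An optimal packing achieves that bound: [13,3] [13,2] [12,2] [10,6] [9,7] → 5 hosts.
Excess: 7 − 5 = 2.

2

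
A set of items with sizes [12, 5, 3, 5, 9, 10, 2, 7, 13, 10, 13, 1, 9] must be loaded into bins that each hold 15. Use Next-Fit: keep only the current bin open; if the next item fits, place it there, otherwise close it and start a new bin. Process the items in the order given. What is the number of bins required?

9

12 → bin 1 (remaining 3)
5 → bin 2 (remaining 10)
3 → bin 2 (remaining 7)
5 → bin 2 (remaining 2)
9 → bin 3 (remaining 6)
10 → bin 4 (remaining 5)
2 → bin 4 (remaining 3)
7 → bin 5 (remaining 8)
13 → bin 6 (remaining 2)
10 → bin 7 (remaining 5)
13 → bin 8 (remaining 2)
1 → bin 8 (remaining 1)
9 → bin 9 (remaining 6)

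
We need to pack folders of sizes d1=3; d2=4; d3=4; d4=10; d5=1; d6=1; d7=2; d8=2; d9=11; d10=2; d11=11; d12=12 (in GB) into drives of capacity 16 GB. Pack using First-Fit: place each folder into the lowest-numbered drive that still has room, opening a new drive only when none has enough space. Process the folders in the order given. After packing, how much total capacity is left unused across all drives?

17

Put d1 (3 GB) in drive 1; 13 GB remain.
Put d2 (4 GB) in drive 1; 9 GB remain.
Put d3 (4 GB) in drive 1; 5 GB remain.
Put d4 (10 GB) in drive 2; 6 GB remain.
Put d5 (1 GB) in drive 1; 4 GB remain.
Put d6 (1 GB) in drive 1; 3 GB remain.
Put d7 (2 GB) in drive 1; 1 GB remain.
Put d8 (2 GB) in drive 2; 4 GB remain.
Put d9 (11 GB) in drive 3; 5 GB remain.
Put d10 (2 GB) in drive 2; 2 GB remain.
Put d11 (11 GB) in drive 4; 5 GB remain.
Put d12 (12 GB) in drive 5; 4 GB remain.
5 drives × 16 GB = 80 GB; used 63 GB; unused 17 GB.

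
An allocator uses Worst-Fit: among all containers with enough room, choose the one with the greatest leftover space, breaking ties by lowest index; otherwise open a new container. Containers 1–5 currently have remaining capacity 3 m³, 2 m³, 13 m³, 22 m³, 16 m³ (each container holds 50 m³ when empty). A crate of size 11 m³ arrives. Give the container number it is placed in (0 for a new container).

Containers with room: container 3 (13 m³), container 4 (22 m³), container 5 (16 m³).
Most room is container 4 with 22 m³ free.

4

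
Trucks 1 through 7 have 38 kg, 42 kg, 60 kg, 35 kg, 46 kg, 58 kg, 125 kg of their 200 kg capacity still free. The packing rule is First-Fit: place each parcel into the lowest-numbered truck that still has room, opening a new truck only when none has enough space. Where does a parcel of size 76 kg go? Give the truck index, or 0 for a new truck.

7

Trucks with room: truck 7 (125 kg).
The first with room is truck 7.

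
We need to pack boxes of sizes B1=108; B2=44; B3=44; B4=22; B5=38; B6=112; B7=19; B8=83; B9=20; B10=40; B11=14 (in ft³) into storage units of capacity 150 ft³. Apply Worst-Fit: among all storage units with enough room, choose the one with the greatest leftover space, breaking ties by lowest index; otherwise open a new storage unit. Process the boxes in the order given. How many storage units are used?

B1 (108 ft³) → storage unit 1 (remaining 42 ft³)
B2 (44 ft³) → storage unit 2 (remaining 106 ft³)
B3 (44 ft³) → storage unit 2 (remaining 62 ft³)
B4 (22 ft³) → storage unit 2 (remaining 40 ft³)
B5 (38 ft³) → storage unit 1 (remaining 4 ft³)
B6 (112 ft³) → storage unit 3 (remaining 38 ft³)
B7 (19 ft³) → storage unit 2 (remaining 21 ft³)
B8 (83 ft³) → storage unit 4 (remaining 67 ft³)
B9 (20 ft³) → storage unit 4 (remaining 47 ft³)
B10 (40 ft³) → storage unit 4 (remaining 7 ft³)
B11 (14 ft³) → storage unit 3 (remaining 24 ft³)

4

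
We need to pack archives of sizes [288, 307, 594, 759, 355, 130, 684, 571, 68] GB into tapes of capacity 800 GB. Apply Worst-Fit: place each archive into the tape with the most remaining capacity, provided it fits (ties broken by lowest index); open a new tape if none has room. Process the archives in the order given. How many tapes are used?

Put 288 GB in tape 1; 512 GB remain.
Put 307 GB in tape 1; 205 GB remain.
Put 594 GB in tape 2; 206 GB remain.
Put 759 GB in tape 3; 41 GB remain.
Put 355 GB in tape 4; 445 GB remain.
Put 130 GB in tape 4; 315 GB remain.
Put 684 GB in tape 5; 116 GB remain.
Put 571 GB in tape 6; 229 GB remain.
Put 68 GB in tape 4; 247 GB remain.
Final tapes: [288,307] [594] [759] [355,130,68] [684] [571].

6 tapes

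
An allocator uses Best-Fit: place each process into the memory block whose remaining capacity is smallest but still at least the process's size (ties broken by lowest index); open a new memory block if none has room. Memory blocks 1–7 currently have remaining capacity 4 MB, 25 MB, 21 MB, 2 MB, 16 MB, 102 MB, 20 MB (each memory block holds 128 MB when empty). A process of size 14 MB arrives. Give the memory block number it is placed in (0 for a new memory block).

Memory blocks with room: memory block 2 (25 MB), memory block 3 (21 MB), memory block 5 (16 MB), memory block 6 (102 MB), memory block 7 (20 MB).
Tightest fit is memory block 5 with 16 MB free.

5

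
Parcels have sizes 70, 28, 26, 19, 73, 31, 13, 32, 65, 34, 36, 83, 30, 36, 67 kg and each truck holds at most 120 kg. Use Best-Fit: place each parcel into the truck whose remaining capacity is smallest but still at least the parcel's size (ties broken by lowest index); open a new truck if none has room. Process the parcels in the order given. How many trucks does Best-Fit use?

Put 70 kg in truck 1; 50 kg remain.
Put 28 kg in truck 1; 22 kg remain.
Put 26 kg in truck 2; 94 kg remain.
Put 19 kg in truck 1; 3 kg remain.
Put 73 kg in truck 2; 21 kg remain.
Put 31 kg in truck 3; 89 kg remain.
Put 13 kg in truck 2; 8 kg remain.
Put 32 kg in truck 3; 57 kg remain.
Put 65 kg in truck 4; 55 kg remain.
Put 34 kg in truck 4; 21 kg remain.
Put 36 kg in truck 3; 21 kg remain.
Put 83 kg in truck 5; 37 kg remain.
Put 30 kg in truck 5; 7 kg remain.
Put 36 kg in truck 6; 84 kg remain.
Put 67 kg in truck 6; 17 kg remain.

6 trucks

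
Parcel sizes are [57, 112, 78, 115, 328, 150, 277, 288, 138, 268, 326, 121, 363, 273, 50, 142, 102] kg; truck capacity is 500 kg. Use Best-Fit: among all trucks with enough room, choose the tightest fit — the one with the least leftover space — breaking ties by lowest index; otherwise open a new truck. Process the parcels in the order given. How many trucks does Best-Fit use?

8

truck 1: place 57 kg, 443 kg left
truck 1: place 112 kg, 331 kg left
truck 1: place 78 kg, 253 kg left
truck 1: place 115 kg, 138 kg left
truck 2: place 328 kg, 172 kg left
truck 2: place 150 kg, 22 kg left
truck 3: place 277 kg, 223 kg left
truck 4: place 288 kg, 212 kg left
truck 1: place 138 kg, 0 kg left
truck 5: place 268 kg, 232 kg left
truck 6: place 326 kg, 174 kg left
truck 6: place 121 kg, 53 kg left
truck 7: place 363 kg, 137 kg left
truck 8: place 273 kg, 227 kg left
truck 6: place 50 kg, 3 kg left
truck 4: place 142 kg, 70 kg left
truck 7: place 102 kg, 35 kg left
Final trucks: [57,112,78,115,138] [328,150] [277] [288,142] [268] [326,121,50] [363,102] [273].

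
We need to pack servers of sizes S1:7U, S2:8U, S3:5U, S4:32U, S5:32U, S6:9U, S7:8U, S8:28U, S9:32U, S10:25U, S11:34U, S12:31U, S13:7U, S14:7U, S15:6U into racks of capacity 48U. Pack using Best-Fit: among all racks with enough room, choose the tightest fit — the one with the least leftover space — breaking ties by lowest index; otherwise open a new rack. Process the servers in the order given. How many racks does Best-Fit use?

7 racks

Put S1 (7U) in rack 1; 41U remain.
Put S2 (8U) in rack 1; 33U remain.
Put S3 (5U) in rack 1; 28U remain.
Put S4 (32U) in rack 2; 16U remain.
Put S5 (32U) in rack 3; 16U remain.
Put S6 (9U) in rack 2; 7U remain.
Put S7 (8U) in rack 3; 8U remain.
Put S8 (28U) in rack 1; 0U remain.
Put S9 (32U) in rack 4; 16U remain.
Put S10 (25U) in rack 5; 23U remain.
Put S11 (34U) in rack 6; 14U remain.
Put S12 (31U) in rack 7; 17U remain.
Put S13 (7U) in rack 2; 0U remain.
Put S14 (7U) in rack 3; 1U remain.
Put S15 (6U) in rack 6; 8U remain.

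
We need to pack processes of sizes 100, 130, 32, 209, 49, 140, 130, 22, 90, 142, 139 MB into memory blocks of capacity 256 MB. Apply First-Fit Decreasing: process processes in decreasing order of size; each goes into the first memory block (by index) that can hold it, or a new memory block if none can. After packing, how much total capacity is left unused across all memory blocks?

353

Sorted descending: 209, 142, 140, 139, 130, 130, 100, 90, 49, 32, 22.
209 MB → memory block 1 (remaining 47 MB)
142 MB → memory block 2 (remaining 114 MB)
140 MB → memory block 3 (remaining 116 MB)
139 MB → memory block 4 (remaining 117 MB)
130 MB → memory block 5 (remaining 126 MB)
130 MB → memory block 6 (remaining 126 MB)
100 MB → memory block 2 (remaining 14 MB)
90 MB → memory block 3 (remaining 26 MB)
49 MB → memory block 4 (remaining 68 MB)
32 MB → memory block 1 (remaining 15 MB)
22 MB → memory block 3 (remaining 4 MB)
6 memory blocks × 256 MB = 1536 MB; used 1183 MB; unused 353 MB.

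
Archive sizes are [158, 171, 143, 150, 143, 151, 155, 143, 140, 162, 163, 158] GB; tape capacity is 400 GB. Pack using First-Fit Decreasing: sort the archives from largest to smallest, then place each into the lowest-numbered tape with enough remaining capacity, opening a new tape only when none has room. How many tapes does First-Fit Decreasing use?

Sorted descending: 171, 163, 162, 158, 158, 155, 151, 150, 143, 143, 143, 140.
171 GB → tape 1 (remaining 229 GB)
163 GB → tape 1 (remaining 66 GB)
162 GB → tape 2 (remaining 238 GB)
158 GB → tape 2 (remaining 80 GB)
158 GB → tape 3 (remaining 242 GB)
155 GB → tape 3 (remaining 87 GB)
151 GB → tape 4 (remaining 249 GB)
150 GB → tape 4 (remaining 99 GB)
143 GB → tape 5 (remaining 257 GB)
143 GB → tape 5 (remaining 114 GB)
143 GB → tape 6 (remaining 257 GB)
140 GB → tape 6 (remaining 117 GB)
Final tapes: [171,163] [162,158] [158,155] [151,150] [143,143] [143,140].

6 tapes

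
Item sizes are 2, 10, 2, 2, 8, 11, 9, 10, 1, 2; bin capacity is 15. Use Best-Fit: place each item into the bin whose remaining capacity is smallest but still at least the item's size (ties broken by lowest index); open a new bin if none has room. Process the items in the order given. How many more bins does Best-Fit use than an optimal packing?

0

Best-Fit: [2,10,2,1] [2,8] [11,2] [9] [10] → 5 bins.
5 items exceed 7.5 (half the capacity), and no two of those can share a bin, so at least 5 bins are needed.
So 5 is already optimal.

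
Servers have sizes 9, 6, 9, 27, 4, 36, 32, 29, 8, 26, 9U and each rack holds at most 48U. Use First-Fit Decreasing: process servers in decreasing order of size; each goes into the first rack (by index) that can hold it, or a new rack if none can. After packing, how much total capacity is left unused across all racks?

45

Sorted descending: 36, 32, 29, 27, 26, 9, 9, 9, 8, 6, 4.
Put 36U in rack 1; 12U remain.
Put 32U in rack 2; 16U remain.
Put 29U in rack 3; 19U remain.
Put 27U in rack 4; 21U remain.
Put 26U in rack 5; 22U remain.
Put 9U in rack 1; 3U remain.
Put 9U in rack 2; 7U remain.
Put 9U in rack 3; 10U remain.
Put 8U in rack 3; 2U remain.
Put 6U in rack 2; 1U remain.
Put 4U in rack 4; 17U remain.
5 racks × 48U = 240U; used 195U; unused 45U.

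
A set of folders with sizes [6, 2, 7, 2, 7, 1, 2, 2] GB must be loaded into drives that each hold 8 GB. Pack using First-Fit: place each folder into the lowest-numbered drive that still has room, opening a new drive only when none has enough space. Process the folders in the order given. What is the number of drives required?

4 drives

Put 6 GB in drive 1; 2 GB remain.
Put 2 GB in drive 1; 0 GB remain.
Put 7 GB in drive 2; 1 GB remain.
Put 2 GB in drive 3; 6 GB remain.
Put 7 GB in drive 4; 1 GB remain.
Put 1 GB in drive 2; 0 GB remain.
Put 2 GB in drive 3; 4 GB remain.
Put 2 GB in drive 3; 2 GB remain.
Final drives: [6,2] [7,1] [2,2,2] [7].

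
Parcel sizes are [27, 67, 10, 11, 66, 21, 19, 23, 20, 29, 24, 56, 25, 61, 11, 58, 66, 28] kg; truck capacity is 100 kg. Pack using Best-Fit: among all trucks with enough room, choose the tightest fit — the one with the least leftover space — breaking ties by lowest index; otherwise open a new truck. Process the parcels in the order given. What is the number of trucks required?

truck 1: place 27 kg, 73 kg left
truck 1: place 67 kg, 6 kg left
truck 2: place 10 kg, 90 kg left
truck 2: place 11 kg, 79 kg left
truck 2: place 66 kg, 13 kg left
truck 3: place 21 kg, 79 kg left
truck 3: place 19 kg, 60 kg left
truck 3: place 23 kg, 37 kg left
truck 3: place 20 kg, 17 kg left
truck 4: place 29 kg, 71 kg left
truck 4: place 24 kg, 47 kg left
truck 5: place 56 kg, 44 kg left
truck 5: place 25 kg, 19 kg left
truck 6: place 61 kg, 39 kg left
truck 2: place 11 kg, 2 kg left
truck 7: place 58 kg, 42 kg left
truck 8: place 66 kg, 34 kg left
truck 8: place 28 kg, 6 kg left
Final trucks: [27,67] [10,11,66,11] [21,19,23,20] [29,24] [56,25] [61] [58] [66,28].

8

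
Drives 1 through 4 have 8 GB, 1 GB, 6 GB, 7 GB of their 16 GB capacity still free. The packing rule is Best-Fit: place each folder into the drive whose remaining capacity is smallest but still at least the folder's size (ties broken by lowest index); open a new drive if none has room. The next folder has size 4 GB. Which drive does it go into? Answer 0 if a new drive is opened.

3

Drives with room: drive 1 (8 GB), drive 3 (6 GB), drive 4 (7 GB).
Tightest fit is drive 3 with 6 GB free.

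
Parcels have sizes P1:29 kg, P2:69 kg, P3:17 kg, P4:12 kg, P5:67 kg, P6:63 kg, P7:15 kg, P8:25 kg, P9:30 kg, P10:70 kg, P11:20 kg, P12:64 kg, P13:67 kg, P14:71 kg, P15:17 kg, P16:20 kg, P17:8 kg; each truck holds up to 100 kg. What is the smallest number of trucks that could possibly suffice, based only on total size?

7

Total size = 29 + 69 + 17 + 12 + 67 + 63 + 15 + 25 + 30 + 70 + 20 + 64 + 67 + 71 + 17 + 20 + 8 = 664 kg.
⌈664 / 100⌉ = 7.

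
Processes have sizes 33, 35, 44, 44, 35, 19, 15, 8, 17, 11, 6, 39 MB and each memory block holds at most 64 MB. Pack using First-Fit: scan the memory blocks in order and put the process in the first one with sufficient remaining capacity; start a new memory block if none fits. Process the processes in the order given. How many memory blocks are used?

6

Put 33 MB in memory block 1; 31 MB remain.
Put 35 MB in memory block 2; 29 MB remain.
Put 44 MB in memory block 3; 20 MB remain.
Put 44 MB in memory block 4; 20 MB remain.
Put 35 MB in memory block 5; 29 MB remain.
Put 19 MB in memory block 1; 12 MB remain.
Put 15 MB in memory block 2; 14 MB remain.
Put 8 MB in memory block 1; 4 MB remain.
Put 17 MB in memory block 3; 3 MB remain.
Put 11 MB in memory block 2; 3 MB remain.
Put 6 MB in memory block 4; 14 MB remain.
Put 39 MB in memory block 6; 25 MB remain.
Final memory blocks: [33,19,8] [35,15,11] [44,17] [44,6] [35] [39].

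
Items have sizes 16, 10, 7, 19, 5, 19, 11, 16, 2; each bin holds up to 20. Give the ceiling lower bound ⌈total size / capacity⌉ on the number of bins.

6

Total size = 16 + 10 + 7 + 19 + 5 + 19 + 11 + 16 + 2 = 105.
⌈105 / 20⌉ = 6.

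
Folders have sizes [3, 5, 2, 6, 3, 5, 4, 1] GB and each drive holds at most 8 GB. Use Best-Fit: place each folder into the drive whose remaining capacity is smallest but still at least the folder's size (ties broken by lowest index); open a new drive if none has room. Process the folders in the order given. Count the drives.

3 GB → drive 1 (remaining 5 GB)
5 GB → drive 1 (remaining 0 GB)
2 GB → drive 2 (remaining 6 GB)
6 GB → drive 2 (remaining 0 GB)
3 GB → drive 3 (remaining 5 GB)
5 GB → drive 3 (remaining 0 GB)
4 GB → drive 4 (remaining 4 GB)
1 GB → drive 4 (remaining 3 GB)

4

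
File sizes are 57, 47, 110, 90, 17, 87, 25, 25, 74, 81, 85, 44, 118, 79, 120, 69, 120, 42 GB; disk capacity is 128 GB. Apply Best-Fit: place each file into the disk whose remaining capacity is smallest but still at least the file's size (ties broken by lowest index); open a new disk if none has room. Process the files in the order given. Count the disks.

12 disks

Put 57 GB in disk 1; 71 GB remain.
Put 47 GB in disk 1; 24 GB remain.
Put 110 GB in disk 2; 18 GB remain.
Put 90 GB in disk 3; 38 GB remain.
Put 17 GB in disk 2; 1 GB remain.
Put 87 GB in disk 4; 41 GB remain.
Put 25 GB in disk 3; 13 GB remain.
Put 25 GB in disk 4; 16 GB remain.
Put 74 GB in disk 5; 54 GB remain.
Put 81 GB in disk 6; 47 GB remain.
Put 85 GB in disk 7; 43 GB remain.
Put 44 GB in disk 6; 3 GB remain.
Put 118 GB in disk 8; 10 GB remain.
Put 79 GB in disk 9; 49 GB remain.
Put 120 GB in disk 10; 8 GB remain.
Put 69 GB in disk 11; 59 GB remain.
Put 120 GB in disk 12; 8 GB remain.
Put 42 GB in disk 7; 1 GB remain.
Final disks: [57,47] [110,17] [90,25] [87,25] [74] [81,44] [85,42] [118] [79] [120] [69] [120].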